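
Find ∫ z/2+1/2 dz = z^2/4 + z/2 + C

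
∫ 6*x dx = 3*x^2 + C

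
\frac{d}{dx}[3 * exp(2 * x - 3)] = 6*exp(2*x - 3)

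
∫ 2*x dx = x^2 + C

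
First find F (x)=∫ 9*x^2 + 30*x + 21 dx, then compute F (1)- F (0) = 39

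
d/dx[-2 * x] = -2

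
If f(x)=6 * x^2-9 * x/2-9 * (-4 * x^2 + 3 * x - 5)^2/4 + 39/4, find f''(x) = -432*x^2 + 324*x - 417/2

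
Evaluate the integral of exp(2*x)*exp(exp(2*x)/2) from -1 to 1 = -exp(exp(-2)/2) + exp(exp(2)/2)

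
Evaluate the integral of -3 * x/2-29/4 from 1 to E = (-3 - E)*(3*E/4 + 5) + 23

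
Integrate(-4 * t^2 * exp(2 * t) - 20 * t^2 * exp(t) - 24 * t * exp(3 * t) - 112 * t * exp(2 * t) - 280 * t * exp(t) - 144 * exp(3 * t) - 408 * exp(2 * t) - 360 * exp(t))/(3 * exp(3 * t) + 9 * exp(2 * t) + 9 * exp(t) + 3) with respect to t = -2*(3*exp(t) + 5)*(t^2 + 12*t + 6)/(3*cosh(t) + 3) + C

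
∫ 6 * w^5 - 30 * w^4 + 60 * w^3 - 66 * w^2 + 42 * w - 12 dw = w^6 - 6*w^5 + 15*w^4 - 22*w^3 + 21*w^2 - 12*w + C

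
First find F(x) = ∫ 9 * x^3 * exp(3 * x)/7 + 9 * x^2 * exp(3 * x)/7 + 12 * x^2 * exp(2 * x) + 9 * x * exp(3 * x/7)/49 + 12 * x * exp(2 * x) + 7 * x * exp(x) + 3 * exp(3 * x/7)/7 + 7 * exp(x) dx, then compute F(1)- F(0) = 3*exp(3/7)/7 + 3*exp(3)/7 + 7*E + 6*exp(2)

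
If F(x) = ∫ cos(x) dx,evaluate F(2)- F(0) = sin(2)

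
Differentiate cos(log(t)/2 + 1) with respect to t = -sin(log(t)/2 + 1)/(2*t)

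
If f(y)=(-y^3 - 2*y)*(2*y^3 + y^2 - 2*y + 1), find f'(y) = -12*y^5 - 5*y^4 - 8*y^3 - 9*y^2 + 8*y - 2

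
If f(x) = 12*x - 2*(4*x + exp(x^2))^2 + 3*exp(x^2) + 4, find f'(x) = -32*x^2*exp(x^2) - 8*x*exp(2*x^2) + 6*x*exp(x^2) - 64*x - 16*exp(x^2) + 12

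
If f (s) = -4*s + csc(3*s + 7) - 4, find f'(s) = -3*cot(3*s + 7)*csc(3*s + 7) - 4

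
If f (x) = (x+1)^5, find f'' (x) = 20*x^3 + 60*x^2 + 60*x + 20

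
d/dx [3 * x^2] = 6*x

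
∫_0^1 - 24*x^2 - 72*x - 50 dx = -94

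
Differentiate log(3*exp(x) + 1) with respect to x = 3*exp(x)/(3*exp(x) + 1)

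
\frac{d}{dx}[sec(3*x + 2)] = 3*tan(3*x + 2)*sec(3*x + 2)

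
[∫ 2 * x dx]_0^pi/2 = pi^2/4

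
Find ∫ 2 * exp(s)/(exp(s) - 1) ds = 2*log(exp(s) - 1) + C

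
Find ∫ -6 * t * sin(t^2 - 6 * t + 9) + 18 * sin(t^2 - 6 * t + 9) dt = 3*cos((t - 3)^2) + C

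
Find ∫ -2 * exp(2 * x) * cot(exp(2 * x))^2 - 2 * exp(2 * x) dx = cot(exp(2*x)) + C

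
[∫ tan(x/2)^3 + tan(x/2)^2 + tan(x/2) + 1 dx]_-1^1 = 4*tan(1/2)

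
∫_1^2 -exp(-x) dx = -exp(-1) + exp(-2)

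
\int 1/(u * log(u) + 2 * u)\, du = log(log(u) + 2) + C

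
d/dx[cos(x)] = -sin(x)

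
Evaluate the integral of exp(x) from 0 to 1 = -1 + E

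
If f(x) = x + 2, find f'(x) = 1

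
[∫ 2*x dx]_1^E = -1 + exp(2)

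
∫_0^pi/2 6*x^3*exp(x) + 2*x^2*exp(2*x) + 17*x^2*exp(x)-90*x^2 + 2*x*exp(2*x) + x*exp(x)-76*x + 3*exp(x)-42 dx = (-5*pi/2 - 3 + pi*exp(pi/2)/2)*(6 + 2*pi + pi*exp(pi/2)/2 + 3*pi^2/2) + 18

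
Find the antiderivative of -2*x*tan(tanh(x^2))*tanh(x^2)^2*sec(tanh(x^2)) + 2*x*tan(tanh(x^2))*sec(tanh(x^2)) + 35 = 35*x + sec(tanh(x^2)) + C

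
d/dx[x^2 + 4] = 2*x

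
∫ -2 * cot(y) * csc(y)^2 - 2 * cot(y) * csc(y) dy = (csc(y) + 1)^2 + C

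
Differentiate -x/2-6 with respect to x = -1/2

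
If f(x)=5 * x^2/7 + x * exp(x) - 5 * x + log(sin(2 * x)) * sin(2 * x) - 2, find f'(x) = x*exp(x) + 10*x/7 + exp(x) + 2*log(sin(2*x))*cos(2*x) + 2*cos(2*x) - 5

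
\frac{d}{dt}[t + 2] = 1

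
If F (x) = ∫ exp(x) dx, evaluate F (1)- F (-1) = E - exp(-1)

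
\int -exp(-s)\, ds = exp(-s) + C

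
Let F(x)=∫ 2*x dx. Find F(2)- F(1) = 3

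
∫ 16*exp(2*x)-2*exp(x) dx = (8*exp(x) - 2)*exp(x) + C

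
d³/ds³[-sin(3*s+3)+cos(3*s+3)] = 27*sqrt(2)*sin(3*s + pi/4 + 3)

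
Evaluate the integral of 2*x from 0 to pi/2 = pi^2/4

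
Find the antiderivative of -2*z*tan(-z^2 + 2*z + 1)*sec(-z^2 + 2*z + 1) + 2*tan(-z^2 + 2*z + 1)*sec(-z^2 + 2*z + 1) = sec((z - 1)^2 - 2) + C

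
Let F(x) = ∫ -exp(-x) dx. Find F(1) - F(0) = -1 + exp(-1)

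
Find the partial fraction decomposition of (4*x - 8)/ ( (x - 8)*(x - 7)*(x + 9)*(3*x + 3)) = 11/(1632*(x + 9)) - 1/(144*(x + 1)) - 5/(96*(x - 7)) + 8/(153*(x - 8))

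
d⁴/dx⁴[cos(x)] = cos(x)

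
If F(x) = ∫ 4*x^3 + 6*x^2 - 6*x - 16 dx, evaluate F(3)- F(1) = 76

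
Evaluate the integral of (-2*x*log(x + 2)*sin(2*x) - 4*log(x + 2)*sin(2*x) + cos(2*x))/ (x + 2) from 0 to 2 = (2*cos(4) - 1)*log(2)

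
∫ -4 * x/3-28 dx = -2*x^2/3 - 28*x + C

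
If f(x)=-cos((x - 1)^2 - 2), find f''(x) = 4*x^2*cos(-x^2 + 2*x + 1) - 8*x*cos(-x^2 + 2*x + 1) - 2*sin(-x^2 + 2*x + 1) + 4*cos(-x^2 + 2*x + 1)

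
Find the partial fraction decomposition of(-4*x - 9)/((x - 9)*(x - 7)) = 37/(2*(x - 7)) - 45/(2*(x - 9))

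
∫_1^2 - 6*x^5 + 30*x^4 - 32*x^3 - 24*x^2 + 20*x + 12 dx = -11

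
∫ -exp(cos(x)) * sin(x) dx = exp(cos(x)) + C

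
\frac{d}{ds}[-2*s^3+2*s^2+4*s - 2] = -6*s^2 + 4*s + 4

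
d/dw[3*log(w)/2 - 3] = 3/(2*w)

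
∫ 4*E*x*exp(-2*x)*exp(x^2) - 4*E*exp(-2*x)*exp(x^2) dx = 2*exp((x - 1)^2) + C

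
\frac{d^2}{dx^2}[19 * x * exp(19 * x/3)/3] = 6859*x*exp(19*x/3)/27 + 722*exp(19*x/3)/9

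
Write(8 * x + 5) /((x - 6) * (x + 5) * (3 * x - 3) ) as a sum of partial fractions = -35/(198*(x + 5)) - 13/(90*(x - 1)) + 53/(165*(x - 6))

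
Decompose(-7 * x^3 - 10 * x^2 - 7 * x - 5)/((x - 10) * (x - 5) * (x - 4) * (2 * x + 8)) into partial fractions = -311/(2016*(x + 4)) - 641/(96*(x - 4)) + 233/(18*(x - 5)) - 1615/(168*(x - 10))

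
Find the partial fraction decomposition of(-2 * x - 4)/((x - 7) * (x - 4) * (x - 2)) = -4/(5*(x - 2)) + 2/(x - 4) - 6/(5*(x - 7))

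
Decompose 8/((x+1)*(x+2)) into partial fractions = -8/(x + 2) + 8/(x + 1)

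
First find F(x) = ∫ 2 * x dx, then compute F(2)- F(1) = 3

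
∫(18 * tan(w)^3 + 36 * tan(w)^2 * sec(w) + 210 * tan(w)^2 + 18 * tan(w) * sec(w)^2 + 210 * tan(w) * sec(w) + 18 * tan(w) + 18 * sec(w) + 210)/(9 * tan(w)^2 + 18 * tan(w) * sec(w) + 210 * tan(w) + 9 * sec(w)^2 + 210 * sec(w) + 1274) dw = log((3*tan(w) + 3*sec(w) + 35)^2/49 + 1) + C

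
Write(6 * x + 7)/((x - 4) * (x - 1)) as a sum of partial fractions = -13/(3*(x - 1)) + 31/(3*(x - 4))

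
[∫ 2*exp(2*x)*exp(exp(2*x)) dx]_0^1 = -E + exp(exp(2))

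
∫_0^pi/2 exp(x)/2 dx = -1/2 + exp(pi/2)/2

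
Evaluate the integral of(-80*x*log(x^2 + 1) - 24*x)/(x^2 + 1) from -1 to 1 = 0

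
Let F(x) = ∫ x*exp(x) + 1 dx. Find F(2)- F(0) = 3 + exp(2)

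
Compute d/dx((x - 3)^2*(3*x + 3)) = 9*x^2 - 30*x + 9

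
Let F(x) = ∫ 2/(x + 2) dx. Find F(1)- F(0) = -log(4) + log(9)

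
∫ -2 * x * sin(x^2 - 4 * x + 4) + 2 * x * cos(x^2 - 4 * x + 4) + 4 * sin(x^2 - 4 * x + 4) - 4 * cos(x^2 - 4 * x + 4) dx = sin((x - 2)^2) + cos((x - 2)^2) + C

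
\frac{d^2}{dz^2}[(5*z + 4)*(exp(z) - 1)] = 5*z*exp(z) + 14*exp(z)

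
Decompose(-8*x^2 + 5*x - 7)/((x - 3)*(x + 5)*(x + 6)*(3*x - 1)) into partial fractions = 21/(304*(3*x - 1)) + 325/(171*(x + 6)) - 29/(16*(x + 5)) - 1/(9*(x - 3))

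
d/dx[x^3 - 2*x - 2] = 3*x^2 - 2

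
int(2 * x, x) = x^2 + C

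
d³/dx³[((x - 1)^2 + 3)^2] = 24*x - 24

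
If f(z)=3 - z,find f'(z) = -1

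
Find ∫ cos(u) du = sin(u) + C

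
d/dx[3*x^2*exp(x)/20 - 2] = 3*x^2*exp(x)/20 + 3*x*exp(x)/10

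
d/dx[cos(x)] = -sin(x)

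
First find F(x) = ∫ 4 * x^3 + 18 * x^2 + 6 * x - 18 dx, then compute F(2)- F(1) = 48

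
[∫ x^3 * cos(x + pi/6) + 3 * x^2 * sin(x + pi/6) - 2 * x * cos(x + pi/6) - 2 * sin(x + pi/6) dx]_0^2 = 4*sin(pi/6 + 2)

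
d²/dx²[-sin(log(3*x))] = sqrt(2)*sin(log(x) + pi/4 + log(3))/x^2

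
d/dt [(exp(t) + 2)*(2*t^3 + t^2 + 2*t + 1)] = 2*t^3*exp(t) + 7*t^2*exp(t) + 12*t^2 + 4*t*exp(t) + 4*t + 3*exp(t) + 4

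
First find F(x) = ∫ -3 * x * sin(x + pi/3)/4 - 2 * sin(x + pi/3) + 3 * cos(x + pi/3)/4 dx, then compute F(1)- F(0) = 11*cos(1 + pi/3)/4 - 1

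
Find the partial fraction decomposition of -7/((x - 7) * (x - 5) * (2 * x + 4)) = -1/(18*(x + 2)) + 1/(4*(x - 5)) - 7/(36*(x - 7))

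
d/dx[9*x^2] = 18*x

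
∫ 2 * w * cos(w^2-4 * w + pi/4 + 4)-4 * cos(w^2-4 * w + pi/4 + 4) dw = sin((w - 2)^2 + pi/4) + C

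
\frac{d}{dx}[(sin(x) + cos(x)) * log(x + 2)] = sqrt(2)*(x*log(x + 2)*cos(x + pi/4) + 2*log(x + 2)*cos(x + pi/4) + sin(x + pi/4))/(x + 2)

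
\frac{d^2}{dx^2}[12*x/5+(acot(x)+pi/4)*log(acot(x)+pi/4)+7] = (8*x*log(acot(x) + pi/4)*acot(x) + 2*pi*x*log(acot(x) + pi/4) + 8*x*acot(x) + 2*pi*x + 4)/(4*x^4*acot(x) + pi*x^4 + 8*x^2*acot(x) + 2*pi*x^2 + 4*acot(x) + pi)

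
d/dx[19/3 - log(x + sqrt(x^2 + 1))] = (-x - sqrt(x^2 + 1))/(x^2 + x*sqrt(x^2 + 1) + 1)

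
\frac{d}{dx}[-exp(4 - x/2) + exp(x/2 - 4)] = (exp(x - 8) + 1)*exp(4 - x/2)/2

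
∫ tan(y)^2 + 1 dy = tan(y) + C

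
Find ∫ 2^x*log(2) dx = 2^x + C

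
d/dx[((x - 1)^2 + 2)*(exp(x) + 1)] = x^2*exp(x) + 2*x + exp(x) - 2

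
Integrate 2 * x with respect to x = x^2 + C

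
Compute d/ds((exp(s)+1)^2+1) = 2*exp(2*s) + 2*exp(s)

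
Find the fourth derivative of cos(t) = cos(t)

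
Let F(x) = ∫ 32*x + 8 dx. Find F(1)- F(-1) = 16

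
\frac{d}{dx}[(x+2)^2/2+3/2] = x + 2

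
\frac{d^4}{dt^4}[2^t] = 2^t*log(2)^4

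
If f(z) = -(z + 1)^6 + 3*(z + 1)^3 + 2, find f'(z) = -6*z^5 - 30*z^4 - 60*z^3 - 51*z^2 - 12*z + 3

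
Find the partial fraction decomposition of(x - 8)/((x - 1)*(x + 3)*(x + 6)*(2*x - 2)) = 1/(21*(x + 6)) - 11/(96*(x + 3)) + 15/(224*(x - 1)) - 1/(8*(x - 1)^2)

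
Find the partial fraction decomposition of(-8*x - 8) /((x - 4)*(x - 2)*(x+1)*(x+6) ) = -1/(10*(x + 6)) + 1/(2*(x - 2)) - 2/(5*(x - 4))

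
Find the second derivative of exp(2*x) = 4*exp(2*x)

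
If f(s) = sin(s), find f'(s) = cos(s)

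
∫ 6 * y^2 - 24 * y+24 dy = 2*y^3 - 12*y^2 + 24*y + C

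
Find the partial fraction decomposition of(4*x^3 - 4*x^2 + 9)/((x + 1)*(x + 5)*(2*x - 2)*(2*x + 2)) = 197/(128*(x + 5)) - 81/(128*(x + 1)) - 1/(32*(x + 1)^2) + 3/(32*(x - 1))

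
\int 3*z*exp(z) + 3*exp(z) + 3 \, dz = 3*z*(exp(z) + 1) + C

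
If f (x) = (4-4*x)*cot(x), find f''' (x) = 24*x*cot(x)^4 + 32*x*cot(x)^2 + 8*x - 24*cot(x)^4 - 24*cot(x)^3 - 32*cot(x)^2 - 24*cot(x) - 8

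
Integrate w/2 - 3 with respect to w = w^2/4 - 3*w + C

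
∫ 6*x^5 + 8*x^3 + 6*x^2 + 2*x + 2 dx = x^6 + 2*x^4 + 2*x^3 + x^2 + 2*x + C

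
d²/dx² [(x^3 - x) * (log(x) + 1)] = (6*x^2*log(x) + 11*x^2 - 1)/x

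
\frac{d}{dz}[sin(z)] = cos(z)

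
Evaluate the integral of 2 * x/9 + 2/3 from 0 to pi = -1 + (1 + pi/3)^2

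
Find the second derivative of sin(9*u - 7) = -81*sin(9*u - 7)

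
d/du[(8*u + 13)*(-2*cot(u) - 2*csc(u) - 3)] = 16*u*cot(u)^2 + 16*u*cot(u)*csc(u) + 16*u + 26*cot(u)^2 + 26*cot(u)*csc(u) - 16*cot(u) - 16*csc(u) + 2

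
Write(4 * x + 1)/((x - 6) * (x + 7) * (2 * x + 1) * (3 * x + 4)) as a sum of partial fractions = -117/(1870*(3*x + 4)) + 8/(845*(2*x + 1)) + 27/(2873*(x + 7)) + 25/(3718*(x - 6))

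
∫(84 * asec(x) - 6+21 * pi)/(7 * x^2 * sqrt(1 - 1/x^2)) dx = 3*(4*asec(x) + pi)^2/8 - 6*asec(x)/7 + C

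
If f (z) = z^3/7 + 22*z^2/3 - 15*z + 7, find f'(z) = 3*z^2/7 + 44*z/3 - 15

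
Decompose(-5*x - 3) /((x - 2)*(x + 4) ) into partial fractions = -17/(6*(x + 4)) - 13/(6*(x - 2))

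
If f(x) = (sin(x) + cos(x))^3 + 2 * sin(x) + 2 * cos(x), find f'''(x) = -sqrt(2)*(27*sin(3*x + pi/4) + 7*cos(x + pi/4))/2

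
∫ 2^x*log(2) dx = 2^x + C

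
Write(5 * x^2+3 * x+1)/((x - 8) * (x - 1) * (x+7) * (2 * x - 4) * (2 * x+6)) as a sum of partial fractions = 5/(384*(x + 7)) - 37/(3520*(x + 3)) + 9/(896*(x - 1)) - 1/(40*(x - 2)) + 23/(1848*(x - 8))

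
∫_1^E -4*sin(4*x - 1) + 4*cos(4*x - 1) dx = cos(1 - 4*E) - sin(1 - 4*E) - sin(3) - cos(3)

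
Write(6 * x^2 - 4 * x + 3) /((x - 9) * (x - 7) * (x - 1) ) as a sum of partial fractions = 5/(48*(x - 1)) - 269/(12*(x - 7)) + 453/(16*(x - 9))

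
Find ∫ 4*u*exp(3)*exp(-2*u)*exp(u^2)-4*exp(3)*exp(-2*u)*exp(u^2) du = 2*exp((u - 1)^2 + 2) + C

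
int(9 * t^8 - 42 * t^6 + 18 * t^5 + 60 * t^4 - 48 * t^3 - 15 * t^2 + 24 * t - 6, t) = t^9 - 6*t^7 + 3*t^6 + 12*t^5 - 12*t^4 - 5*t^3 + 12*t^2 - 6*t + C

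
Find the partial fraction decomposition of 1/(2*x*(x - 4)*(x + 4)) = 1/(64*(x + 4)) + 1/(64*(x - 4)) - 1/(32*x)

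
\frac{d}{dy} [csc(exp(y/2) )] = -exp(y/2)*cot(exp(y/2))*csc(exp(y/2))/2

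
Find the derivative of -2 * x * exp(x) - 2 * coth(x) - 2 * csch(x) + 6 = -2*x*exp(x) - 2*exp(x) + 2*cosh(x)/sinh(x)^2 + 2/sinh(x)^2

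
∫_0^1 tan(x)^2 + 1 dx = tan(1)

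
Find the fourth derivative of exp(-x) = exp(-x)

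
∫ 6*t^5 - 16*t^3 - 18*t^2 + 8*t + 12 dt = t^6 - 4*t^4 - 6*t^3 + 4*t^2 + 12*t + C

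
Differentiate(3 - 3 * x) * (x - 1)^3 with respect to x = -12*x^3 + 36*x^2 - 36*x + 12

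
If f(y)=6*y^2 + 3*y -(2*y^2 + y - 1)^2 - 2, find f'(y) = -16*y^3 - 12*y^2 + 18*y + 5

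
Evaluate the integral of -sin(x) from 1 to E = cos(E) - cos(1)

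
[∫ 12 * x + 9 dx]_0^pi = 9*pi + 6*pi^2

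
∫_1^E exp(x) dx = -E + exp(E)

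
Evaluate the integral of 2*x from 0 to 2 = 4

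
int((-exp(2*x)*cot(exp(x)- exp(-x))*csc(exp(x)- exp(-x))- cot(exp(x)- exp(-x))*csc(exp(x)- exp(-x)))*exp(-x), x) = csc(2*sinh(x)) + C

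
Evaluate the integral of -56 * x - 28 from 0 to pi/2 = -7*pi^2 - 14*pi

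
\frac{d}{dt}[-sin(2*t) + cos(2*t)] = -2*sin(2*t) - 2*cos(2*t)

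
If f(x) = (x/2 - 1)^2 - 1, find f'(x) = x/2 - 1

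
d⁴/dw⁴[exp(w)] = exp(w)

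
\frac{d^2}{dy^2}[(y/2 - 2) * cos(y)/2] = -y*cos(y)/4 - sin(y)/2 + cos(y)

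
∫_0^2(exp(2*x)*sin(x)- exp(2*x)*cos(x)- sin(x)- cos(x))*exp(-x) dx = (-exp(2) + exp(-2))*cos(2)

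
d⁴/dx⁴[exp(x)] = exp(x)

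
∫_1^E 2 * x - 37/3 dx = (-4 + E/3)*(-1 + 3*E) + 22/3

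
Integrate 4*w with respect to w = 2*w^2 + C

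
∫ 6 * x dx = 3*x^2 + C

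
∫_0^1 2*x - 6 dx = -5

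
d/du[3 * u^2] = 6*u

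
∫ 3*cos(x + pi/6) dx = 3*sin(x + pi/6) + C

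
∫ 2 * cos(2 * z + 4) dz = sin(2*z + 4) + C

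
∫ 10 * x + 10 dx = 5*x^2 + 10*x + C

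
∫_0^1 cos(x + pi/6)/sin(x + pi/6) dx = log(sin(pi/6 + 1)) + log(2)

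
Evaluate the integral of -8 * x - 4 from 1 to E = -4*exp(2) - 4*E + 8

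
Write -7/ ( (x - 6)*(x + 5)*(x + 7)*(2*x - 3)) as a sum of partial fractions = 56/(1989*(2*x - 3)) + 7/(442*(x + 7)) - 7/(286*(x + 5)) - 7/(1287*(x - 6))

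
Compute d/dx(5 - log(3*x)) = -1/x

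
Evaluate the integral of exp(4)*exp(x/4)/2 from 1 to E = -2*exp(17/4) + 2*exp(E/4 + 4)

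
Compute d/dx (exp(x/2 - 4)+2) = exp(x/2 - 4)/2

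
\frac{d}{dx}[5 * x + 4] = 5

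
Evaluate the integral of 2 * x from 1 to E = -1 + exp(2)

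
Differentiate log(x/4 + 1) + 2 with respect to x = 1/(x + 4)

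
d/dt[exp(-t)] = -exp(-t)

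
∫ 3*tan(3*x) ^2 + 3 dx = tan(3*x) + C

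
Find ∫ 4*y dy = 2*y^2 + C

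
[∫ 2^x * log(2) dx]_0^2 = 3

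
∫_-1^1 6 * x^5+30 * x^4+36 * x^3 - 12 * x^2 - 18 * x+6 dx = 16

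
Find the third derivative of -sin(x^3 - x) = 27*x^6*cos(x^3 - x) - 27*x^4*cos(x^3 - x) + 54*x^3*sin(x^3 - x) + 9*x^2*cos(x^3 - x) - 18*x*sin(x^3 - x) - 7*cos(x^3 - x)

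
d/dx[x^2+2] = 2*x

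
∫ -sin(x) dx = cos(x) + C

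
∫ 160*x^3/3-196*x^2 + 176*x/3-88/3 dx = 40*x^4/3 - 196*x^3/3 + 88*x^2/3 - 88*x/3 + C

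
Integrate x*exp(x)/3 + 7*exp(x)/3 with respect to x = (x + 6)*exp(x)/3 + C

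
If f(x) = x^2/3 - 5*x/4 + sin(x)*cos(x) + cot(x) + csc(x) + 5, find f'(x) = 2*x/3 - 2*sin(x)^2 - 5/4 - 1/tan(x)^2 - cos(x)/sin(x)^2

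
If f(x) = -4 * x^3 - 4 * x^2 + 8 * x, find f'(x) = -12*x^2 - 8*x + 8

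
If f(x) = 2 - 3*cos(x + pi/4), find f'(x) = 3*sin(x + pi/4)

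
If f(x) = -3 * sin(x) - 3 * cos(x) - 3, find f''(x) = 3*sin(x) + 3*cos(x)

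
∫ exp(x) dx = exp(x) + C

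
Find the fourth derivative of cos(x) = cos(x)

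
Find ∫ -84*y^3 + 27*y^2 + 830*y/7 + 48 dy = -21*y^4 + 9*y^3 + 415*y^2/7 + 48*y + C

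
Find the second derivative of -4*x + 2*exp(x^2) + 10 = 8*x^2*exp(x^2) + 4*exp(x^2)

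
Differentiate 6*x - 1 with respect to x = 6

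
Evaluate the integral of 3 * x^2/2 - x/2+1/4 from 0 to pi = -pi^2/4 + pi/4 + pi^3/2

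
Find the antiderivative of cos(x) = sin(x) + C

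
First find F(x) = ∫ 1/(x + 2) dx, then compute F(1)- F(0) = -log(4) + log(6)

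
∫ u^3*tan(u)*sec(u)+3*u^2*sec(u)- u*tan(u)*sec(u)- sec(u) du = u*(u^2 - 1)*sec(u) + C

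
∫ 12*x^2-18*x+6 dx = 4*x^3 - 9*x^2 + 6*x + C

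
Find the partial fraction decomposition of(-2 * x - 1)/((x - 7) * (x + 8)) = -1/(x + 8) - 1/(x - 7)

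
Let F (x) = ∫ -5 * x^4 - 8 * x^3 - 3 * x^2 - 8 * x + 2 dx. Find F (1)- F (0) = -6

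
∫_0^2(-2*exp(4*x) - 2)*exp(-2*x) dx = -exp(4) + exp(-4)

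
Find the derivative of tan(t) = cos(t)^(-2)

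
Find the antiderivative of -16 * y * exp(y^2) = -8*exp(y^2) + C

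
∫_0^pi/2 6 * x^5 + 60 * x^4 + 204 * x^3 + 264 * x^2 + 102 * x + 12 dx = -1 + (-3 + (pi/2 + 2)^2)^3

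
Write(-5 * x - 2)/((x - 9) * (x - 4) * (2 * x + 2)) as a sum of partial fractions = 3/(100*(x + 1)) + 11/(25*(x - 4)) - 47/(100*(x - 9))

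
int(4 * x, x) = 2*x^2 + C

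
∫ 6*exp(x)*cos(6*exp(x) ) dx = sin(6*exp(x)) + C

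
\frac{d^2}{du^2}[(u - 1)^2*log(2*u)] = (2*u^2*log(u) + 2*u^2*log(2) + 3*u^2 - 2*u - 1)/u^2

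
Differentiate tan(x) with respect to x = cos(x)^(-2)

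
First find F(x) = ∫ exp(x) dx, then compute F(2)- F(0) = -1 + exp(2)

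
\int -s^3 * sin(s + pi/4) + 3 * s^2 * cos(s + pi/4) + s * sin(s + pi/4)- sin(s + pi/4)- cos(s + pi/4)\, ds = (s^3 - s + 1)*cos(s + pi/4) + C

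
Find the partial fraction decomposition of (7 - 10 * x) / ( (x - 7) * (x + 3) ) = -37/(10*(x + 3)) - 63/(10*(x - 7))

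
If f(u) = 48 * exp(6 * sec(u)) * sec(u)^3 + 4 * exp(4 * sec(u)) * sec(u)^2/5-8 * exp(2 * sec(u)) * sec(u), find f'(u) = 8*(18*exp(4/cos(u))/cos(u)^2 + 36*exp(4/cos(u))/cos(u)^3 + exp(2/cos(u))/(5*cos(u)) + 2*exp(2/cos(u))/(5*cos(u)^2) - 1 - 2/cos(u))*exp(2/cos(u))*sin(u)/cos(u)^2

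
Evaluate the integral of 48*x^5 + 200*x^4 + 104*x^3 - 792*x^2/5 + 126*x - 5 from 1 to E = -396/5 - 5*E + 36*exp(3)/5 + 45*exp(2) + 2*(-3*E + 5*exp(2) + 2*exp(3))^2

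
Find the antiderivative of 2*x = x^2 + C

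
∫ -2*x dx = -x^2 + C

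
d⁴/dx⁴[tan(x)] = 24*tan(x)^5 + 40*tan(x)^3 + 16*tan(x)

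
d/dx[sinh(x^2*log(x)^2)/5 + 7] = 2*x*(log(x) + 1)*log(x)*cosh(x^2*log(x)^2)/5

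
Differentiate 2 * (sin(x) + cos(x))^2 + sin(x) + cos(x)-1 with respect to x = 4*cos(2*x) + sqrt(2)*cos(x + pi/4)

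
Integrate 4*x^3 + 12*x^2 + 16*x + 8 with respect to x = x^4 + 4*x^3 + 8*x^2 + 8*x + C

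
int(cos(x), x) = sin(x) + C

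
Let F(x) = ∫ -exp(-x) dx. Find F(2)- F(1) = -exp(-1) + exp(-2)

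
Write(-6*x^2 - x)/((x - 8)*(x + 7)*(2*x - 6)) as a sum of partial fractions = -287/(300*(x + 7)) + 57/(100*(x - 3)) - 196/(75*(x - 8))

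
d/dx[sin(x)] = cos(x)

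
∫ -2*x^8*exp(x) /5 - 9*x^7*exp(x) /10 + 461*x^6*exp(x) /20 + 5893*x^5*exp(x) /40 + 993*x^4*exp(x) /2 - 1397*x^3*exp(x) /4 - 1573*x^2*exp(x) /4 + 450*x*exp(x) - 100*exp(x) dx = -x*(x - 10)*(4*x^3 + 2*x^2 - 7*x + 5)*(4*x^3 + 15*x^2 + 100*x - 80)*exp(x)/40 + C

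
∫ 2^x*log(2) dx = 2^x + C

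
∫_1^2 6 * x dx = 9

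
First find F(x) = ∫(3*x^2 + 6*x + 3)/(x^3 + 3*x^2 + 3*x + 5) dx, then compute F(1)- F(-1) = -log(4) + log(12)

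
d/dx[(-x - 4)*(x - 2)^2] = 12 - 3*x^2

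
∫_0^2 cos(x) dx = sin(2)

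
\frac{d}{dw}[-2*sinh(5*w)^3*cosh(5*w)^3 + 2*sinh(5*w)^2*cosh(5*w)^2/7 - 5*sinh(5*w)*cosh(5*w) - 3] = -15*(cosh(10*w) - 1)^2*cosh(10*w)/2 + 5*sinh(20*w)/7 - 10*cosh(10*w) - 15*cosh(20*w)/2 - 15/2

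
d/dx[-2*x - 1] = -2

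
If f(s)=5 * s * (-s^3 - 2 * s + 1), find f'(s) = -20*s^3 - 20*s + 5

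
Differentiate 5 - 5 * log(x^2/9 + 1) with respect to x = -10*x/(x^2 + 9)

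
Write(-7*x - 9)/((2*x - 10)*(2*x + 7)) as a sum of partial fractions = -31/(34*(2*x + 7)) - 22/(17*(x - 5))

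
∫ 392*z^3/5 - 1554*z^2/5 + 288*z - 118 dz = 98*z^4/5 - 518*z^3/5 + 144*z^2 - 118*z + C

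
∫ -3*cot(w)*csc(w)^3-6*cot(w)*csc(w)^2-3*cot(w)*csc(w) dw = (csc(w) + 1)^3 + C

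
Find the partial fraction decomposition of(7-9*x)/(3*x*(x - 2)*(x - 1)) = 2/(3*(x - 1)) - 11/(6*(x - 2)) + 7/(6*x)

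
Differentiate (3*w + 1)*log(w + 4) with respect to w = (3*w*log(w + 4) + 3*w + 12*log(w + 4) + 1)/(w + 4)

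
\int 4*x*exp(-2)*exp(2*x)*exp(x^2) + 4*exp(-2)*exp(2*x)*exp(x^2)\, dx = 2*exp(x^2 + 2*x - 2) + C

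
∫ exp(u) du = exp(u) + C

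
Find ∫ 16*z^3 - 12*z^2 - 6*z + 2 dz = 4*z^4 - 4*z^3 - 3*z^2 + 2*z + C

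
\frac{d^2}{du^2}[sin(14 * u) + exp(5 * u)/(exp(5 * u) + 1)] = (-196*exp(15*u)*sin(14*u) - 588*exp(10*u)*sin(14*u) - 25*exp(10*u) - 588*exp(5*u)*sin(14*u) + 25*exp(5*u) - 196*sin(14*u))/(exp(15*u) + 3*exp(10*u) + 3*exp(5*u) + 1)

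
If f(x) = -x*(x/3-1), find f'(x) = 1 - 2*x/3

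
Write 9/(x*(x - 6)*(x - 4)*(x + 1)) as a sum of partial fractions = -9/(35*(x + 1)) - 9/(40*(x - 4)) + 3/(28*(x - 6)) + 3/(8*x)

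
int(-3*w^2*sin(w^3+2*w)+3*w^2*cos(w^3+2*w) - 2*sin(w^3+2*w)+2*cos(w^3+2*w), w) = sin(w*(w^2 + 2)) + cos(w*(w^2 + 2)) + C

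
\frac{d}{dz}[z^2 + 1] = 2*z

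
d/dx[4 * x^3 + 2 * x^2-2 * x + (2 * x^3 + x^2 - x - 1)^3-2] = 72*x^8 + 96*x^7 - 42*x^6 - 138*x^5 - 45*x^4 + 48*x^3 + 45*x^2 + 4*x - 5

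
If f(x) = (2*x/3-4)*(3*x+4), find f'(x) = 4*x - 28/3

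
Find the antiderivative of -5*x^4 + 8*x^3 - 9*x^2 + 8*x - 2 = -x^5 + 2*x^4 - 3*x^3 + 4*x^2 - 2*x + C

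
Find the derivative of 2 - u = -1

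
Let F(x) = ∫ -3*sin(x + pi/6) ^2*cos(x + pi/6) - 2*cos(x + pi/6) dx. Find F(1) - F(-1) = -11*sqrt(3)*sin(1)/4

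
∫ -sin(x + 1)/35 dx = cos(x + 1)/35 + C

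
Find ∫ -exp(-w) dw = exp(-w) + C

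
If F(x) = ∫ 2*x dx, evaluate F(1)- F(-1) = 0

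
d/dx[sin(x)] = cos(x)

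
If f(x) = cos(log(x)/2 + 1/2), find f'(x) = -sin((log(x) + 1)/2)/(2*x)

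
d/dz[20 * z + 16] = 20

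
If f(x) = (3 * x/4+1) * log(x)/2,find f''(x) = (3*x - 4)/(8*x^2)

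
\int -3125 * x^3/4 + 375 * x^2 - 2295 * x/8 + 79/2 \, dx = -3125*x^4/16 + 125*x^3 - 2295*x^2/16 + 79*x/2 + C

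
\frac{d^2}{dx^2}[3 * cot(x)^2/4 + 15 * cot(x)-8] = 9*cot(x)^4/2 + 30*cot(x)^3 + 6*cot(x)^2 + 30*cot(x) + 3/2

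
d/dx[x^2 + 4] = 2*x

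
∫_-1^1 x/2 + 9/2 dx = 9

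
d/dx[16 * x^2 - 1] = 32*x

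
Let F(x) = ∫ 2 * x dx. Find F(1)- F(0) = 1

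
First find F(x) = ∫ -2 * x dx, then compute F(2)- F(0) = -4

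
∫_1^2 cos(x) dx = -sin(1) + sin(2)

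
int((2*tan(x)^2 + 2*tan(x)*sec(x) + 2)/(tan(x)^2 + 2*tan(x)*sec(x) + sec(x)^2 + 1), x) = -2*acot(tan(x) + sec(x)) + C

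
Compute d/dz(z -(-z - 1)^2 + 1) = -2*z - 1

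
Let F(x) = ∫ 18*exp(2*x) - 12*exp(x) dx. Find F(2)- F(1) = -(-2 + 3*E)^2 + (-2 + 3*exp(2))^2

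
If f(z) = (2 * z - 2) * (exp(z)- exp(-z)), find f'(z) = (2*z*exp(2*z) + 2*z - 4)*exp(-z)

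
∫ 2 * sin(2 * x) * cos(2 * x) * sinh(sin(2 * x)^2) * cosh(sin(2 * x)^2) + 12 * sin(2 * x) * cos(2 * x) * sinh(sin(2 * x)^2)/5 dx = (5*cosh(sin(2*x)^2) + 12)*cosh(sin(2*x)^2)/20 + C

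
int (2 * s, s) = s^2 + C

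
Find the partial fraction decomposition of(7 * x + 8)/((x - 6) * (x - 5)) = -43/(x - 5) + 50/(x - 6)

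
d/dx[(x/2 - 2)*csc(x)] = -x*cot(x)*csc(x)/2 + 2*cot(x)*csc(x) + csc(x)/2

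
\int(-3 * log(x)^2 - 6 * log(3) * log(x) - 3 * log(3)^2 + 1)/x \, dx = -log(3*x)^3 + log(3*x) + C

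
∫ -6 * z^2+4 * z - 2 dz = -2*z^3 + 2*z^2 - 2*z + C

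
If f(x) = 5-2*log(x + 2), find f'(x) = -2/(x + 2)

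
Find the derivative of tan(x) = cos(x)^(-2)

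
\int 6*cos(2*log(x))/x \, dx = 3*sin(2*log(x)) + C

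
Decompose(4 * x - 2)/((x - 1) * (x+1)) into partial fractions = 3/(x + 1) + 1/(x - 1)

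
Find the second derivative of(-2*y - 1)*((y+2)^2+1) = -12*y - 18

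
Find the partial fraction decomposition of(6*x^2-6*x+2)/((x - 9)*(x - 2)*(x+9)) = 271/(99*(x + 9)) - 2/(11*(x - 2)) + 31/(9*(x - 9))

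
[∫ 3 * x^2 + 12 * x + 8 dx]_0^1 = 15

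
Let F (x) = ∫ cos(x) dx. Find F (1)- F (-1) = 2*sin(1)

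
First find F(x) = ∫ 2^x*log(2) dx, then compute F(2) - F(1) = 2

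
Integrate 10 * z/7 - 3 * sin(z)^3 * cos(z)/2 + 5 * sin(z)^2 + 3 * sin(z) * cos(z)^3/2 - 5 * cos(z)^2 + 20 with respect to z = 5*z^2/7 + 20*z - 5*sin(2*z)/2 - 3*cos(4*z)/32 + C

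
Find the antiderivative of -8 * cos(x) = -8*sin(x) + C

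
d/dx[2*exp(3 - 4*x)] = -8*exp(3 - 4*x)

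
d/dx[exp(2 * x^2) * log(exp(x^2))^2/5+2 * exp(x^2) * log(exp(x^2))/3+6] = 4*x^5*exp(2*x^2)/5 + 4*x^3*exp(2*x^2)/5 + 4*x^3*exp(x^2)/3 + 4*x*exp(x^2)/3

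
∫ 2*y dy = y^2 + C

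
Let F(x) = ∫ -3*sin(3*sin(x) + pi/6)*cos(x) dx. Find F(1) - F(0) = cos(pi/6 + 3*sin(1)) - sqrt(3)/2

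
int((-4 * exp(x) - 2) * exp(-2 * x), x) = (2*exp(x) + 1)^2*exp(-2*x) + C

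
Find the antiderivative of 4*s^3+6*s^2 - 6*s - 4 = s^4 + 2*s^3 - 3*s^2 - 4*s + C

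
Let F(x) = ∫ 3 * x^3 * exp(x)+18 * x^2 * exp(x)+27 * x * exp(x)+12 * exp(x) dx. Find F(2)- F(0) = -3 + 81*exp(2)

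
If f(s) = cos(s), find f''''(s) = cos(s)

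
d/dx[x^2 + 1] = 2*x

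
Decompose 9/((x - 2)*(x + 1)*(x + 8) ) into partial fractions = 9/(70*(x + 8)) - 3/(7*(x + 1)) + 3/(10*(x - 2))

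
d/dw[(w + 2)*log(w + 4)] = (w*log(w + 4) + w + 4*log(w + 4) + 2)/(w + 4)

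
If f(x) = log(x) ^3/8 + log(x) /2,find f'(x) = (3*log(x)^2 + 4)/(8*x)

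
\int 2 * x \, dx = x^2 + C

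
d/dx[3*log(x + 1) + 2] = 3/(x + 1)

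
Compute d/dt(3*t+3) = 3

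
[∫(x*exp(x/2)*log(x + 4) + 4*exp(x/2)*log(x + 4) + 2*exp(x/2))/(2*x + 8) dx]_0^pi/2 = -log(4) + exp(pi/4)*log(pi/2 + 4)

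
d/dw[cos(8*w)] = -8*sin(8*w)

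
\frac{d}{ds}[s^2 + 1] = 2*s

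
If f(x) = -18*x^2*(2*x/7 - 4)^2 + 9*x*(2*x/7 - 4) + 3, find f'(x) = -288*x^3/49 + 864*x^2/7 - 3996*x/7 - 36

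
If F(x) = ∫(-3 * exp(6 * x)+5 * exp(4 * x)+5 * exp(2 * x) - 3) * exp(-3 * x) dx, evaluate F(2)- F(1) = -(-exp(-2) + exp(2))^3 - 2*E - 2*exp(-2) + 2*exp(-1) + (E - exp(-1))^3 + 2*exp(2)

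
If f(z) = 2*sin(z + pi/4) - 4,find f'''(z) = -2*cos(z + pi/4)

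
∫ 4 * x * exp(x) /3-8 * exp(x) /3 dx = 4*(x - 3)*exp(x)/3 + C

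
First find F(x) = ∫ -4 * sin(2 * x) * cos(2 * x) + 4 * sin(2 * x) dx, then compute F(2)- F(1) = -(-1 + cos(2))^2 + (-1 + cos(4))^2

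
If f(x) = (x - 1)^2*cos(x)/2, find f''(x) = -x^2*cos(x)/2 - 2*x*sin(x) + x*cos(x) + 2*sin(x) + cos(x)/2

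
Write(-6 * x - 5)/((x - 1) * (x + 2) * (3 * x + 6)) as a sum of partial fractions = 11/(27*(x + 2)) - 7/(9*(x + 2)^2) - 11/(27*(x - 1))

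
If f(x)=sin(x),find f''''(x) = sin(x)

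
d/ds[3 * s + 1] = 3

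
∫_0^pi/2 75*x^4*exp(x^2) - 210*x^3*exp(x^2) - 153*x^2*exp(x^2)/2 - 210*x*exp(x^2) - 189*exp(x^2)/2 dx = 3*pi*(-25*pi/2 - 18 + (3 + 5*pi/2)^2/4)*exp(pi^2/4)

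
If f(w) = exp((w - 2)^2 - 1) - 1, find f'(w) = 2*w*exp(w^2 - 4*w + 3) - 4*exp(w^2 - 4*w + 3)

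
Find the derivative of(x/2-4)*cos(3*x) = -3*x*sin(3*x)/2 + 12*sin(3*x) + cos(3*x)/2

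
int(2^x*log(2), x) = 2^x + C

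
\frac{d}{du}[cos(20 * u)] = -20*sin(20*u)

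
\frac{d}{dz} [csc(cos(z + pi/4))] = sin(z + pi/4)*cot(cos(z + pi/4))*csc(cos(z + pi/4))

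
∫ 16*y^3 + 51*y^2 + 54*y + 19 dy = 4*y^4 + 17*y^3 + 27*y^2 + 19*y + C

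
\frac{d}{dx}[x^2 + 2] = 2*x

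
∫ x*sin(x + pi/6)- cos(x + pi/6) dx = -x*cos(x + pi/6) + C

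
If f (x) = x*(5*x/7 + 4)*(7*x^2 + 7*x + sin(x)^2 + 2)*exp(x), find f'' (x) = (5*x^4 + 73*x^3 + 10*x^2*sin(2*x)/7 + 15*x^2*cos(2*x)/14 + 4029*x^2/14 + 76*x*sin(2*x)/7 + 32*x*cos(2*x)/7 + 2290*x/7 + 8*sin(2*x) - 33*cos(2*x)/7 + 557/7)*exp(x)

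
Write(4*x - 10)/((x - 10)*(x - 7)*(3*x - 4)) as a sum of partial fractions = -21/(221*(3*x - 4)) - 6/(17*(x - 7)) + 5/(13*(x - 10))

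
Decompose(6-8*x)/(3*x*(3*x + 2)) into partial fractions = -17/(3*(3*x + 2)) + 1/x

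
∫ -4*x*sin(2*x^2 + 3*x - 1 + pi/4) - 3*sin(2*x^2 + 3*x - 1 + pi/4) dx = cos(2*x^2 + 3*x - 1 + pi/4) + C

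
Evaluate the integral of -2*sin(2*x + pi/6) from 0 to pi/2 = -sqrt(3)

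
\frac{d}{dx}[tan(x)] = cos(x)^(-2)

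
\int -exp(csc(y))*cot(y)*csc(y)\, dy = exp(csc(y)) + C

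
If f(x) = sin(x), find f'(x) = cos(x)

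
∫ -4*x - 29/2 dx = -2*x^2 - 29*x/2 + C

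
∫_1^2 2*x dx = 3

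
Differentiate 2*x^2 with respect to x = 4*x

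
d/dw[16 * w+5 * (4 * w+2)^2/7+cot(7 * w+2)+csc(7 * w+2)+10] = 160*w/7 - 7*cot(7*w + 2)^2 - 7*cot(7*w + 2)*csc(7*w + 2) + 143/7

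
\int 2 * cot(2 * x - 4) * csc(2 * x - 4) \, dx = -csc(2*x - 4) + C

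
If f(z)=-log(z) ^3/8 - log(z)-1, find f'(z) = (-3*log(z)^2 - 8)/(8*z)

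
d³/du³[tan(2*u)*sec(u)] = (48*(-1 + cos(2*u)^(-2))^2 + 24*sin(u)*sin(2*u)/(cos(u)*cos(2*u)^3) - sin(u)*tan(2*u)/cos(u) + 6*sin(u)*tan(2*u)/cos(u)^3 - 48 + 58/cos(2*u)^2 + 12/(cos(u)^2*cos(2*u)^2))/cos(u)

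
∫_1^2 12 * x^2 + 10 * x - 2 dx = 41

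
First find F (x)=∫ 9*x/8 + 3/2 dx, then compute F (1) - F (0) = 33/16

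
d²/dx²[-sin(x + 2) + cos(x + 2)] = sin(x + 2) - cos(x + 2)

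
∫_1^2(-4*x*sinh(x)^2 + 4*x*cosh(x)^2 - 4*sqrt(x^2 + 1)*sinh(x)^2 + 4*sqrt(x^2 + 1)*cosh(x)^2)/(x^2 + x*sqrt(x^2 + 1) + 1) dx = -4*log(1 + sqrt(2)) + 4*log(2 + sqrt(5))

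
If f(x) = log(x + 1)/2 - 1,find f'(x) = 1/(2*x + 2)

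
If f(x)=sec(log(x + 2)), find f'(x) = tan(log(x + 2))*sec(log(x + 2))/(x + 2)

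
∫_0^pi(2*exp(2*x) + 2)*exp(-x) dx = -2*exp(-pi) + 2*exp(pi)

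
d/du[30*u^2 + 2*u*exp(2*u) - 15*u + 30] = 4*u*exp(2*u) + 60*u + 2*exp(2*u) - 15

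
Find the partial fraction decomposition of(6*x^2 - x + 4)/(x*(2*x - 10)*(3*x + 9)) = 61/(144*(x + 3)) + 149/(240*(x - 5)) - 2/(45*x)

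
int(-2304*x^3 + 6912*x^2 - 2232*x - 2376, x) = -576*x^4 + 2304*x^3 - 1116*x^2 - 2376*x + C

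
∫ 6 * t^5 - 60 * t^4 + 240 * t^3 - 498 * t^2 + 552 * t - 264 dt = t^6 - 12*t^5 + 60*t^4 - 166*t^3 + 276*t^2 - 264*t + C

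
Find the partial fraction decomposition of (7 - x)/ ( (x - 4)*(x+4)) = -11/(8*(x + 4)) + 3/(8*(x - 4))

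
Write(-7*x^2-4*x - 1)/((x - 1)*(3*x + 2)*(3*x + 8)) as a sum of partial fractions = -361/(198*(3*x + 8)) + 13/(90*(3*x + 2)) - 12/(55*(x - 1))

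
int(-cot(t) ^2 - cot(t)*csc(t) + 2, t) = 3*t + cot(t) + csc(t) + C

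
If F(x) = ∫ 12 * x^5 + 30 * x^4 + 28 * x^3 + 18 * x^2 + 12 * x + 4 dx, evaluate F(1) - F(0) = 31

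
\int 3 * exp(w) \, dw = 3*exp(w) + C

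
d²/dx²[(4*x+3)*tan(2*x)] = 8*(4*x*sin(2*x)/cos(2*x) + 3*sin(2*x)/cos(2*x) + 2)/cos(2*x)^2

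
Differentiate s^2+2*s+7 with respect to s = 2*s + 2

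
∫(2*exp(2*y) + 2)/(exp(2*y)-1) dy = 2*log(2*sinh(y)) + C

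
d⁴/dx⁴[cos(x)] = cos(x)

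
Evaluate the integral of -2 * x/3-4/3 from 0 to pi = (1 + pi/3)*(-pi - 1) + 1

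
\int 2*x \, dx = x^2 + C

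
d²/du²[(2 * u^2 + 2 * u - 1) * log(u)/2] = (4*u^2*log(u) + 6*u^2 + 2*u + 1)/(2*u^2)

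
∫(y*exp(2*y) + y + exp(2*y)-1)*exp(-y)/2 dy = y*sinh(y) + C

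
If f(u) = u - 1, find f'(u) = 1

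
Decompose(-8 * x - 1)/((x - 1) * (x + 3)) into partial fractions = -23/(4*(x + 3)) - 9/(4*(x - 1))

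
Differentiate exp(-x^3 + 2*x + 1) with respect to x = -3*x^2*exp(-x^3 + 2*x + 1) + 2*exp(-x^3 + 2*x + 1)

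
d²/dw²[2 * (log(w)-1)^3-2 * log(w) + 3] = (-6*log(w)^2 + 24*log(w) - 16)/w^2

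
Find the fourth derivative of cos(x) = cos(x)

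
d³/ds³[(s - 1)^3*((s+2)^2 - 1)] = 60*s^2 + 24*s - 36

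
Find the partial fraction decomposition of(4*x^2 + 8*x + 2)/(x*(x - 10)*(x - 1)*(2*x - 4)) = 7/(9*(x - 1)) - 17/(16*(x - 2)) + 241/(720*(x - 10)) - 1/(20*x)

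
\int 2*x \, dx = x^2 + C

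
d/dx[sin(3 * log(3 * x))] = 3*cos(3*(log(x) + log(3)))/x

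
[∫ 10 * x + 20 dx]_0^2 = 60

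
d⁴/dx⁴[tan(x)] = 24*tan(x)^5 + 40*tan(x)^3 + 16*tan(x)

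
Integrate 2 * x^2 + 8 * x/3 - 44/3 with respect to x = 2*x^3/3 + 4*x^2/3 - 44*x/3 + C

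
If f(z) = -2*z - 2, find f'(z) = -2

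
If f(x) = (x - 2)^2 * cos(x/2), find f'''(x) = x^2*sin(x/2)/8 - x*sin(x/2)/2 - 3*x*cos(x/2)/2 - 5*sin(x/2)/2 + 3*cos(x/2)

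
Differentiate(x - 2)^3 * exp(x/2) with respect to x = x^3*exp(x/2)/2 - 6*x*exp(x/2) + 8*exp(x/2)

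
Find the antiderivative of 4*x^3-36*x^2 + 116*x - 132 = x^4 - 12*x^3 + 58*x^2 - 132*x + C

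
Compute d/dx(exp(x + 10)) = exp(x + 10)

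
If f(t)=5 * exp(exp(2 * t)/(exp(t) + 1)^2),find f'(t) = 10*exp(2*t + exp(2*t)/(exp(2*t) + 2*exp(t) + 1))/(exp(3*t) + 3*exp(2*t) + 3*exp(t) + 1)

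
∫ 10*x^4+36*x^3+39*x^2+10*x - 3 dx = 2*x^5 + 9*x^4 + 13*x^3 + 5*x^2 - 3*x + C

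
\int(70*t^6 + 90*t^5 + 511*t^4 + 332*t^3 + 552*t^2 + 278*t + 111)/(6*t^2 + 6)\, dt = 7*t^5/3 + 15*t^4/4 + 49*t^3/2 + 121*t^2/6 + 37*t/2 + 3*log(t^2 + 1) + C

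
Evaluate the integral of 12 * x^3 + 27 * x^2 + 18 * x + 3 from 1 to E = -24 + 3*E*(1 + E)^3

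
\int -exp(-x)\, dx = exp(-x) + C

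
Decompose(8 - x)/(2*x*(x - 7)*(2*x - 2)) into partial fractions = -7/(24*(x - 1)) + 1/(168*(x - 7)) + 2/(7*x)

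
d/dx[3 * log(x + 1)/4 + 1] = 3/(4*x + 4)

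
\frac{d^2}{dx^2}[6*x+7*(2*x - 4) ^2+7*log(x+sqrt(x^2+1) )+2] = (224*x^6 + 224*x^5*sqrt(x^2 + 1) + 476*x^4 + 364*x^3*sqrt(x^2 + 1) + 315*x^2 + 161*x*sqrt(x^2 + 1) + 56)/(4*x^6 + 4*x^5*sqrt(x^2 + 1) + 9*x^4 + 7*x^3*sqrt(x^2 + 1) + 6*x^2 + 3*x*sqrt(x^2 + 1) + 1)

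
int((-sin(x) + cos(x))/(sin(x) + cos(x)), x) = log(sin(x + pi/4)) + C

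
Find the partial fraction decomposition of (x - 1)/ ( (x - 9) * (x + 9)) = 5/(9*(x + 9)) + 4/(9*(x - 9))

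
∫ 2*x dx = x^2 + C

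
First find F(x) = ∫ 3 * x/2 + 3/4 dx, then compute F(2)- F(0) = 9/2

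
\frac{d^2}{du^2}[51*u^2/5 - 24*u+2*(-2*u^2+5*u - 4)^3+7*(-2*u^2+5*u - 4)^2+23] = -480*u^4 + 2400*u^3 - 4416*u^2 + 3540*u - 4948/5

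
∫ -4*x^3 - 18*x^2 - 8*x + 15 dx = -x^4 - 6*x^3 - 4*x^2 + 15*x + C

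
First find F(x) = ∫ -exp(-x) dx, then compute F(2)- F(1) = -exp(-1) + exp(-2)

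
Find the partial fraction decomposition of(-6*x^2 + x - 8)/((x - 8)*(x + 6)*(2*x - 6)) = -115/(126*(x + 6)) + 59/(90*(x - 3)) - 96/(35*(x - 8))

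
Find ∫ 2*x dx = x^2 + C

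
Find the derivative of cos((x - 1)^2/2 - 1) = (x - 1)*sin(-x^2/2 + x + 1/2)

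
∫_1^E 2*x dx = -1 + exp(2)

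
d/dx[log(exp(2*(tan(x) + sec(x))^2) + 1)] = 4*(sin(x) + 1)^2*exp(4*sin(x)/cos(x)^2)*exp(2/cos(x)^2)*exp(2*tan(x)^2)/((exp(4*tan(x)*sec(x))*exp(2*tan(x)^2)*exp(2*sec(x)^2) + 1)*cos(x)^3)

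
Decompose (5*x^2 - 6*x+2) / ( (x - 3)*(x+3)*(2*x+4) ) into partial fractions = 65/(12*(x + 3)) - 17/(5*(x + 2)) + 29/(60*(x - 3))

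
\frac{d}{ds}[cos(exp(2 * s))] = -2*exp(2*s)*sin(exp(2*s))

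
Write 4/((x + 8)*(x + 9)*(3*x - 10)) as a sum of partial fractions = 18/(629*(3*x - 10)) + 4/(37*(x + 9)) - 2/(17*(x + 8))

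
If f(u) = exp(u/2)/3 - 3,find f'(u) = exp(u/2)/6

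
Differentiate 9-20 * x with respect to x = -20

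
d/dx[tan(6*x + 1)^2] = 12*tan(6*x + 1)^3 + 12*tan(6*x + 1)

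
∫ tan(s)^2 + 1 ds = tan(s) + C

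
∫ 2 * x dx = x^2 + C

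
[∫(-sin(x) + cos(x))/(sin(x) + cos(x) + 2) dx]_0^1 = -log(3) + log(cos(1) + sin(1) + 2)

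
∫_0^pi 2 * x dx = pi^2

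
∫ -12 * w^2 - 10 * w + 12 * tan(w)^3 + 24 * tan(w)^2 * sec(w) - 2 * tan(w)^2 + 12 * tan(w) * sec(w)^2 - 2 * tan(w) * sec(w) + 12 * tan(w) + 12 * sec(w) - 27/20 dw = -4*w^3 - 5*w^2 + 13*w/20 + 6*(tan(w) + sec(w))^2 - 2*tan(w) - 2*sec(w) + C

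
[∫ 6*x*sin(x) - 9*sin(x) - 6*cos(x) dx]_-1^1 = -12*cos(1)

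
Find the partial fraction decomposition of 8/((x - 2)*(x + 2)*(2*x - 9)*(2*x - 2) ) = 32/(455*(2*x - 9)) - 1/(39*(x + 2)) + 4/(21*(x - 1)) - 1/(5*(x - 2))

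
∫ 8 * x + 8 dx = 4*x^2 + 8*x + C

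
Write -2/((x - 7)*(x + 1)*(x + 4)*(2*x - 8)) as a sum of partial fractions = 1/(264*(x + 4)) - 1/(120*(x + 1)) + 1/(120*(x - 4)) - 1/(264*(x - 7))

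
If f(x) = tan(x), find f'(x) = cos(x)^(-2)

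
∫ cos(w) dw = sin(w) + C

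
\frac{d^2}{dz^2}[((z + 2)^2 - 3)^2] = 12*z^2 + 48*z + 36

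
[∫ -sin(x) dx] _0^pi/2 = -1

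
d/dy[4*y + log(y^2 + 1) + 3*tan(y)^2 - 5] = 2*(3*y^2*sin(y)/cos(y)^3 + 2*y^2 + y + 3*sin(y)/cos(y)^3 + 2)/(y^2 + 1)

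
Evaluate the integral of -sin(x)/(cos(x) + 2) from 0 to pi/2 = -log(6) + log(4)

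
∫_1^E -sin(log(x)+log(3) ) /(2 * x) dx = cos(log(3*E))/2 - cos(log(3))/2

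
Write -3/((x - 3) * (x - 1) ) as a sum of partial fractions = 3/(2*(x - 1)) - 3/(2*(x - 3))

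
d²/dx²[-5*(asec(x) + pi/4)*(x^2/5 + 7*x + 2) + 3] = (-4*x^5*sqrt(1 - 1/x^2)*asec(x) - pi*x^5*sqrt(1 - 1/x^2) - 4*x^4 + 4*x^3*sqrt(1 - 1/x^2)*asec(x) + pi*x^3*sqrt(1 - 1/x^2) + 46*x^2 + 70*x - 20)/(2*x^5*sqrt(1 - 1/x^2) - 2*x^3*sqrt(1 - 1/x^2))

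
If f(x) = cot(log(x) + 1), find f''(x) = (1 + 2*cos(log(x) + 1)/sin(log(x) + 1))/(x^2*sin(log(x) + 1)^2)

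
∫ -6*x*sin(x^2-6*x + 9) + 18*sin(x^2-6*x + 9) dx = 3*cos((x - 3)^2) + C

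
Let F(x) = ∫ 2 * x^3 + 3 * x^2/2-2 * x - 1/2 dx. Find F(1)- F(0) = -1/2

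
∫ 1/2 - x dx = -x^2/2 + x/2 + C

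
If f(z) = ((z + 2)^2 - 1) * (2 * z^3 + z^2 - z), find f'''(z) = 120*z^2 + 216*z + 54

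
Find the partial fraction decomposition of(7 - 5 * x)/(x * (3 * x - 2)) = 11/(2*(3*x - 2)) - 7/(2*x)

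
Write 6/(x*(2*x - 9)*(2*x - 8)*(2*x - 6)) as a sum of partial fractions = 4/(9*(2*x - 9)) + 1/(6*(x - 3)) - 3/(8*(x - 4)) - 1/(72*x)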